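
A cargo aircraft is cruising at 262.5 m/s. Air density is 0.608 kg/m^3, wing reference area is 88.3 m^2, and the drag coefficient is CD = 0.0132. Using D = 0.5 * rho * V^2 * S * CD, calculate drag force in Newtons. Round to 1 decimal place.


Step 1: Dynamic pressure q = 0.5 * 0.608 * 262.5^2 = 20947.5 Pa
Step 2: Drag D = q * S * CD = 20947.5 * 88.3 * 0.0132
Step 3: D = 24415.6 N

24415.6


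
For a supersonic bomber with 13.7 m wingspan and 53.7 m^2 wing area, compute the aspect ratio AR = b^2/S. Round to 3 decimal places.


Step 1: b^2 = 13.7^2 = 187.69
Step 2: AR = 187.69 / 53.7 = 3.495

3.495


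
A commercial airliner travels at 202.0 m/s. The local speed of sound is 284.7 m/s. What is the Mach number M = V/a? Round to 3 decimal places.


Step 1: M = V / a = 202.0 / 284.7
Step 2: M = 0.710

0.710


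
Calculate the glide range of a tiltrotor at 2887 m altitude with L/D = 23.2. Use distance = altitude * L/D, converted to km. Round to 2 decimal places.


Step 1: Glide distance = altitude * L/D = 2887 * 23.2 = 66978.4 m
Step 2: Convert to km: 66978.4 / 1000 = 66.98 km

66.98


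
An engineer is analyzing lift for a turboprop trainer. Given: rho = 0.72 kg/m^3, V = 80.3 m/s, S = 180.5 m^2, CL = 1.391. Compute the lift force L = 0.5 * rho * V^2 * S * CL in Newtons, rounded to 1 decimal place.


Step 1: Calculate dynamic pressure q = 0.5 * 0.72 * 80.3^2 = 0.5 * 0.72 * 6448.09 = 2321.3124 Pa
Step 2: Multiply by wing area and lift coefficient: L = 2321.3124 * 180.5 * 1.391
Step 3: L = 418996.8882 * 1.391 = 582824.7 N

582824.7


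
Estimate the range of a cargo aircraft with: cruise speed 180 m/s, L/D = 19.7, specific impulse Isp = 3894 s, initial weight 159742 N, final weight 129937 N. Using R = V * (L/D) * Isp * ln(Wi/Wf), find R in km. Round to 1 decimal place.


Step 1: Coefficient = V * (L/D) * Isp = 180 * 19.7 * 3894 = 13808124.0 m
Step 2: Wi/Wf = 159742 / 129937 = 1.22938
Step 3: ln(1.22938) = 0.20651
Step 4: R = 13808124.0 * 0.20651 = 2851519.8 m = 2851.5 km

2851.5


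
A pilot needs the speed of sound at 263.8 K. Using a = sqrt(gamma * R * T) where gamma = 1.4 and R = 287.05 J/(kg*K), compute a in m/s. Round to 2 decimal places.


Step 1: gamma * R * T = 1.4 * 287.05 * 263.8 = 106013.306
Step 2: a = sqrt(106013.306) = 325.60 m/s

325.60


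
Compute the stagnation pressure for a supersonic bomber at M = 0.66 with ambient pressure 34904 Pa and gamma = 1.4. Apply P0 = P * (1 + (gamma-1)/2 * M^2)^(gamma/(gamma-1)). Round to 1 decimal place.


Step 1: (gamma-1)/2 * M^2 = 0.2 * 0.4356 = 0.08712
Step 2: 1 + 0.08712 = 1.08712
Step 3: Exponent gamma/(gamma-1) = 3.5
Step 4: P0 = 34904 * 1.08712^3.5 = 46757.0 Pa

46757.0


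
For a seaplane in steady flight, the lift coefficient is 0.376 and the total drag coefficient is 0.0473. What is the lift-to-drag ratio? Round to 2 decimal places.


Step 1: L/D = CL / CD = 0.376 / 0.0473
Step 2: L/D = 7.95

7.95


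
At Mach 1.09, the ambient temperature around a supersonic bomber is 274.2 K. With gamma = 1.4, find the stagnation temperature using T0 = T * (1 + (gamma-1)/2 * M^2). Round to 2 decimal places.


Step 1: (gamma-1)/2 = 0.2
Step 2: M^2 = 1.1881
Step 3: 1 + 0.2 * 1.1881 = 1.23762
Step 4: T0 = 274.2 * 1.23762 = 339.36 K

339.36


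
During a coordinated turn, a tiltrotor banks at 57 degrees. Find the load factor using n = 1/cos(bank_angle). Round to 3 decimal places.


Step 1: Convert 57 degrees to radians = 0.994838
Step 2: cos(57 deg) = 0.544639
Step 3: n = 1 / 0.544639 = 1.836

1.836


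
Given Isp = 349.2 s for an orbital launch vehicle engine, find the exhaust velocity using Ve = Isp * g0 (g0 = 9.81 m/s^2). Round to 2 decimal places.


Step 1: Ve = Isp * g0 = 349.2 * 9.81
Step 2: Ve = 3425.65 m/s

3425.65


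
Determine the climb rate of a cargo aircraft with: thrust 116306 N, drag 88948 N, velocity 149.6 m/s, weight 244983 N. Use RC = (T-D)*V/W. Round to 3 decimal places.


Step 1: Excess thrust = T - D = 116306 - 88948 = 27358 N
Step 2: Excess power = 27358 * 149.6 = 4092756.8 W
Step 3: RC = 4092756.8 / 244983 = 16.706 m/s

16.706


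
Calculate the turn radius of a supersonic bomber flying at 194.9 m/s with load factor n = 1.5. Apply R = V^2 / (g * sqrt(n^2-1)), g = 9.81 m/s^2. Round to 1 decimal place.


Step 1: V^2 = 194.9^2 = 37986.01
Step 2: n^2 - 1 = 1.5^2 - 1 = 1.25
Step 3: sqrt(1.25) = 1.118034
Step 4: R = 37986.01 / (9.81 * 1.118034) = 3463.4 m

3463.4


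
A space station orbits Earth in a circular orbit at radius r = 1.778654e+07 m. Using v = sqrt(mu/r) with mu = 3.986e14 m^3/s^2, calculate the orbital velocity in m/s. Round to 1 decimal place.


Step 1: mu / r = 3.986e14 / 1.778654e+07 = 22410204.5704
Step 2: v = sqrt(22410204.5704) = 4733.9 m/s

4733.9


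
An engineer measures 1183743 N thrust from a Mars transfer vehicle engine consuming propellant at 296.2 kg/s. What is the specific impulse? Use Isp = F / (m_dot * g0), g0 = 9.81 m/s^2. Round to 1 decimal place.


Step 1: m_dot * g0 = 296.2 * 9.81 = 2905.72
Step 2: Isp = 1183743 / 2905.72 = 407.4 s

407.4


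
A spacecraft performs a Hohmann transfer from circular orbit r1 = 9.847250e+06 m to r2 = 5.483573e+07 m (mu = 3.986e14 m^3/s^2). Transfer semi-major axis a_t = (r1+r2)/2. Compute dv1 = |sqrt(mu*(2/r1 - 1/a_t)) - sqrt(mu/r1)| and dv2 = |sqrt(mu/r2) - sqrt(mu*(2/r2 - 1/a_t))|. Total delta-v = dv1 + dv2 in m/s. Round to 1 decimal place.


Step 1: Transfer semi-major axis a_t = (9.847250e+06 + 5.483573e+07) / 2 = 3.234149e+07 m
Step 2: v1 (circular at r1) = sqrt(mu/r1) = 6362.26 m/s
Step 3: v_t1 = sqrt(mu*(2/r1 - 1/a_t)) = 8284.44 m/s
Step 4: dv1 = |8284.44 - 6362.26| = 1922.18 m/s
Step 5: v2 (circular at r2) = 2696.11 m/s, v_t2 = 1487.7 m/s
Step 6: dv2 = |2696.11 - 1487.7| = 1208.41 m/s
Step 7: Total delta-v = 1922.18 + 1208.41 = 3130.6 m/s

3130.6


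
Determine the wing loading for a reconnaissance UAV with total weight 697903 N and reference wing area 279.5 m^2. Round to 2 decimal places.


Step 1: Wing loading = W / S = 697903 / 279.5
Step 2: Wing loading = 2496.97 N/m^2

2496.97


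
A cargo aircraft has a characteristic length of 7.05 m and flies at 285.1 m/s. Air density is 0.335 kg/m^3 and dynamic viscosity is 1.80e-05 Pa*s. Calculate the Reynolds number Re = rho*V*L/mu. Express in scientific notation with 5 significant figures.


Step 1: Numerator = rho * V * L = 0.335 * 285.1 * 7.05 = 673.334925
Step 2: Re = 673.334925 / 1.80e-05
Step 3: Re = 3.7407e+07

3.7407e+07


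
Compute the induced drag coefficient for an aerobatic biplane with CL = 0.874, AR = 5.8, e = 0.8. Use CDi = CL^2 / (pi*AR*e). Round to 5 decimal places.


Step 1: CL^2 = 0.874^2 = 0.763876
Step 2: pi * AR * e = 3.14159 * 5.8 * 0.8 = 14.57699
Step 3: CDi = 0.763876 / 14.57699 = 0.05240

0.05240


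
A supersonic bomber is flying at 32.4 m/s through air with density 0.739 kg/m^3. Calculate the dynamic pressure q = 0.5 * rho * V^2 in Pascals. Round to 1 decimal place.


Step 1: V^2 = 32.4^2 = 1049.76
Step 2: q = 0.5 * 0.739 * 1049.76
Step 3: q = 387.9 Pa

387.9


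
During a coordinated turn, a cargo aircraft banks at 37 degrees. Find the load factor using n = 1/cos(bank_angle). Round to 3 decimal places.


Step 1: Convert 37 degrees to radians = 0.645772
Step 2: cos(37 deg) = 0.798636
Step 3: n = 1 / 0.798636 = 1.252

1.252


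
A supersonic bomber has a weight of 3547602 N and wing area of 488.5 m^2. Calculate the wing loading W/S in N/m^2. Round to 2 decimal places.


Step 1: Wing loading = W / S = 3547602 / 488.5
Step 2: Wing loading = 7262.24 N/m^2

7262.24


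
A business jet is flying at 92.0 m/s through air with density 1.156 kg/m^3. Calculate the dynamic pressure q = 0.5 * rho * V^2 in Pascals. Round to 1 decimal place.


Step 1: V^2 = 92.0^2 = 8464.0
Step 2: q = 0.5 * 1.156 * 8464.0
Step 3: q = 4892.2 Pa

4892.2


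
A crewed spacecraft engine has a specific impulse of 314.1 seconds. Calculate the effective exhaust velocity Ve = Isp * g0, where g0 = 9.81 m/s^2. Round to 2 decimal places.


Step 1: Ve = Isp * g0 = 314.1 * 9.81
Step 2: Ve = 3081.32 m/s

3081.32


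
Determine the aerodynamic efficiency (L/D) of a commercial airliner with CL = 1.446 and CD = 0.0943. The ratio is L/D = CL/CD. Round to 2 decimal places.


Step 1: L/D = CL / CD = 1.446 / 0.0943
Step 2: L/D = 15.33

15.33


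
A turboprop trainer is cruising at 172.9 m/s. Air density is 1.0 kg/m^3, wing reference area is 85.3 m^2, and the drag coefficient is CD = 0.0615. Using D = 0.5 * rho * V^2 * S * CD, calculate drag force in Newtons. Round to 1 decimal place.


Step 1: Dynamic pressure q = 0.5 * 1.0 * 172.9^2 = 14947.205 Pa
Step 2: Drag D = q * S * CD = 14947.205 * 85.3 * 0.0615
Step 3: D = 78412.3 N

78412.3


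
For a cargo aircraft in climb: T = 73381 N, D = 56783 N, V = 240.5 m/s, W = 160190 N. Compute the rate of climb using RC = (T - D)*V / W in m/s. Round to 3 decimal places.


Step 1: Excess thrust = T - D = 73381 - 56783 = 16598 N
Step 2: Excess power = 16598 * 240.5 = 3991819.0 W
Step 3: RC = 3991819.0 / 160190 = 24.919 m/s

24.919


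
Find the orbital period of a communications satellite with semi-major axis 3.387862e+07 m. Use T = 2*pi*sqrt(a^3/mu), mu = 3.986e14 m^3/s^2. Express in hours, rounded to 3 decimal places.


Step 1: a^3 / mu = 3.888456e+22 / 3.986e14 = 9.755282e+07
Step 2: sqrt(9.755282e+07) = 9876.8833 s
Step 3: T = 2*pi * 9876.8833 = 62058.29 s
Step 4: T in hours = 62058.29 / 3600 = 17.238 hours

17.238


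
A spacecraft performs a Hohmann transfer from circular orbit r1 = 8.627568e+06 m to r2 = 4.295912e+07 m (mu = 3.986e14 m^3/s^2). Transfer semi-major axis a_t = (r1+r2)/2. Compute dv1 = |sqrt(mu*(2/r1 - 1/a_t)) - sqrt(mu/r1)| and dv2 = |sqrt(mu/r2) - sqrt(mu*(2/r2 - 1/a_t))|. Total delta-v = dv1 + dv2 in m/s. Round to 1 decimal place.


Step 1: Transfer semi-major axis a_t = (8.627568e+06 + 4.295912e+07) / 2 = 2.579334e+07 m
Step 2: v1 (circular at r1) = sqrt(mu/r1) = 6797.11 m/s
Step 3: v_t1 = sqrt(mu*(2/r1 - 1/a_t)) = 8771.99 m/s
Step 4: dv1 = |8771.99 - 6797.11| = 1974.88 m/s
Step 5: v2 (circular at r2) = 3046.08 m/s, v_t2 = 1761.7 m/s
Step 6: dv2 = |3046.08 - 1761.7| = 1284.38 m/s
Step 7: Total delta-v = 1974.88 + 1284.38 = 3259.3 m/s

3259.3


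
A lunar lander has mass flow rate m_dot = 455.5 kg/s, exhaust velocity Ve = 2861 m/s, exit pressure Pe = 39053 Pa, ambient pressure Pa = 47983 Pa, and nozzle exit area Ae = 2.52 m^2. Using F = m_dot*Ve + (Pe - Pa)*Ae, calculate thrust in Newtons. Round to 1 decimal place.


Step 1: Momentum thrust = m_dot * Ve = 455.5 * 2861 = 1303185.5 N
Step 2: Pressure thrust = (Pe - Pa) * Ae = (39053 - 47983) * 2.52 = -22503.60 N
Step 3: Total thrust F = 1303185.5 + -22503.60 = 1280681.9 N

1280681.9


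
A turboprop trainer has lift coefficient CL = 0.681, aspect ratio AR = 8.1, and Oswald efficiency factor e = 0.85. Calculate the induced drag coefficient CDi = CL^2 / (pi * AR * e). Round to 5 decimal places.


Step 1: CL^2 = 0.681^2 = 0.463761
Step 2: pi * AR * e = 3.14159 * 8.1 * 0.85 = 21.629865
Step 3: CDi = 0.463761 / 21.629865 = 0.02144

0.02144


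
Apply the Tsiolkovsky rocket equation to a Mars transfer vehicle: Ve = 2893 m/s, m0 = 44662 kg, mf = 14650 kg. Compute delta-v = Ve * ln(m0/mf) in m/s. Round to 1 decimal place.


Step 1: Mass ratio m0/mf = 44662 / 14650 = 3.048601
Step 2: ln(3.048601) = 1.114683
Step 3: delta-v = 2893 * 1.114683 = 3224.8 m/s

3224.8


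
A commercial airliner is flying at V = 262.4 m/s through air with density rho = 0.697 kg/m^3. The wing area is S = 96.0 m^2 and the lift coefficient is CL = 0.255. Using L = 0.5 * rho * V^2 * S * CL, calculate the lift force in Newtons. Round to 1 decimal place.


Step 1: Calculate dynamic pressure q = 0.5 * 0.697 * 262.4^2 = 0.5 * 0.697 * 68853.76 = 23995.5354 Pa
Step 2: Multiply by wing area and lift coefficient: L = 23995.5354 * 96.0 * 0.255
Step 3: L = 2303571.3946 * 0.255 = 587410.7 N

587410.7


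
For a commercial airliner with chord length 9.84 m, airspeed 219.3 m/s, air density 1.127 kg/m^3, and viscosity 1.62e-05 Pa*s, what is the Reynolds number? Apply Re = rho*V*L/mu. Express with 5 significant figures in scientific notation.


Step 1: Numerator = rho * V * L = 1.127 * 219.3 * 9.84 = 2431.966824
Step 2: Re = 2431.966824 / 1.62e-05
Step 3: Re = 1.5012e+08

1.5012e+08


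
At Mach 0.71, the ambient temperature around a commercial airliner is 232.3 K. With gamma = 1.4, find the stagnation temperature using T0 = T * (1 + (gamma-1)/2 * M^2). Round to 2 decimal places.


Step 1: (gamma-1)/2 = 0.2
Step 2: M^2 = 0.5041
Step 3: 1 + 0.2 * 0.5041 = 1.10082
Step 4: T0 = 232.3 * 1.10082 = 255.72 K

255.72


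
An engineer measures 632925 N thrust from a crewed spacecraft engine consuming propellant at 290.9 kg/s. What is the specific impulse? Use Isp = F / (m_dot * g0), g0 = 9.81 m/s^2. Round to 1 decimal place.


Step 1: m_dot * g0 = 290.9 * 9.81 = 2853.73
Step 2: Isp = 632925 / 2853.73 = 221.8 s

221.8


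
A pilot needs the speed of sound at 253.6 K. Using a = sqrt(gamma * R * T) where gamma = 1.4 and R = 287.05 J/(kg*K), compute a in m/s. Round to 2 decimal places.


Step 1: gamma * R * T = 1.4 * 287.05 * 253.6 = 101914.232
Step 2: a = sqrt(101914.232) = 319.24 m/s

319.24


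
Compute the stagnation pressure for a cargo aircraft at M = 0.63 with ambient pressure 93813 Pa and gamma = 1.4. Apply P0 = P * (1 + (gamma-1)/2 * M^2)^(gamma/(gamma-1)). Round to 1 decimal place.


Step 1: (gamma-1)/2 * M^2 = 0.2 * 0.3969 = 0.07938
Step 2: 1 + 0.07938 = 1.07938
Step 3: Exponent gamma/(gamma-1) = 3.5
Step 4: P0 = 93813 * 1.07938^3.5 = 122566.9 Pa

122566.9


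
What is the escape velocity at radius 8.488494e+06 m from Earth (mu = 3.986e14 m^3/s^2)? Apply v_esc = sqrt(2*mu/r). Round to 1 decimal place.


Step 1: 2*mu/r = 2 * 3.986e14 / 8.488494e+06 = 93915363.5498
Step 2: v_esc = sqrt(93915363.5498) = 9691.0 m/s

9691.0


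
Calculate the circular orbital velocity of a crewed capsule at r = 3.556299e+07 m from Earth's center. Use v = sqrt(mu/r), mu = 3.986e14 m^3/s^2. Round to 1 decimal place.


Step 1: mu / r = 3.986e14 / 3.556299e+07 = 11208281.4184
Step 2: v = sqrt(11208281.4184) = 3347.9 m/s

3347.9


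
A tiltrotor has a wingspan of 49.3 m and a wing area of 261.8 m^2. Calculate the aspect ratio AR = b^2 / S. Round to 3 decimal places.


Step 1: b^2 = 49.3^2 = 2430.49
Step 2: AR = 2430.49 / 261.8 = 9.284

9.284


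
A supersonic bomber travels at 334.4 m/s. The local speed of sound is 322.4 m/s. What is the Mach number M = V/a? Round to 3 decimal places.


Step 1: M = V / a = 334.4 / 322.4
Step 2: M = 1.037

1.037


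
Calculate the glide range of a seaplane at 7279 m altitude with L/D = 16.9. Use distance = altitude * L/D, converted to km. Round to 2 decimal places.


Step 1: Glide distance = altitude * L/D = 7279 * 16.9 = 123015.1 m
Step 2: Convert to km: 123015.1 / 1000 = 123.02 km

123.02


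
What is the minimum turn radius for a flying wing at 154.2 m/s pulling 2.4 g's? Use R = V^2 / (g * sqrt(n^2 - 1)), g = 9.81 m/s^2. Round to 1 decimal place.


Step 1: V^2 = 154.2^2 = 23777.64
Step 2: n^2 - 1 = 2.4^2 - 1 = 4.76
Step 3: sqrt(4.76) = 2.181742
Step 4: R = 23777.64 / (9.81 * 2.181742) = 1111.0 m

1111.0


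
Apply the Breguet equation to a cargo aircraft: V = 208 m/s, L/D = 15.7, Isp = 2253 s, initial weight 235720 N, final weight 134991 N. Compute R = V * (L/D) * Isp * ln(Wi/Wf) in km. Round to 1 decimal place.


Step 1: Coefficient = V * (L/D) * Isp = 208 * 15.7 * 2253 = 7357396.8 m
Step 2: Wi/Wf = 235720 / 134991 = 1.74619
Step 3: ln(1.74619) = 0.557437
Step 4: R = 7357396.8 * 0.557437 = 4101281.9 m = 4101.3 km

4101.3


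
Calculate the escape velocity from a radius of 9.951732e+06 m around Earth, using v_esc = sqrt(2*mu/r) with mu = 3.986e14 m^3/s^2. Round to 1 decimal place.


Step 1: 2*mu/r = 2 * 3.986e14 / 9.951732e+06 = 80106658.8208
Step 2: v_esc = sqrt(80106658.8208) = 8950.2 m/s

8950.2


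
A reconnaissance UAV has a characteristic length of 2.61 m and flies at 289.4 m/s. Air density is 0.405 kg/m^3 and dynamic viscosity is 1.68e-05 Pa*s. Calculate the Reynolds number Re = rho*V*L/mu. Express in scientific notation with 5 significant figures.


Step 1: Numerator = rho * V * L = 0.405 * 289.4 * 2.61 = 305.91027
Step 2: Re = 305.91027 / 1.68e-05
Step 3: Re = 1.8209e+07

1.8209e+07


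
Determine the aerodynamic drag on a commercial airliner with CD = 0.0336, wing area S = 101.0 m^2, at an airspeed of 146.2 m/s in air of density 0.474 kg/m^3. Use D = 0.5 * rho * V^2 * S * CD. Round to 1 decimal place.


Step 1: Dynamic pressure q = 0.5 * 0.474 * 146.2^2 = 5065.7423 Pa
Step 2: Drag D = q * S * CD = 5065.7423 * 101.0 * 0.0336
Step 3: D = 17191.1 N

17191.1


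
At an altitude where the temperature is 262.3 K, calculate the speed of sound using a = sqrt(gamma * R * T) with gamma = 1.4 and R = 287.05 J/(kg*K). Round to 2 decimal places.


Step 1: gamma * R * T = 1.4 * 287.05 * 262.3 = 105410.501
Step 2: a = sqrt(105410.501) = 324.67 m/s

324.67


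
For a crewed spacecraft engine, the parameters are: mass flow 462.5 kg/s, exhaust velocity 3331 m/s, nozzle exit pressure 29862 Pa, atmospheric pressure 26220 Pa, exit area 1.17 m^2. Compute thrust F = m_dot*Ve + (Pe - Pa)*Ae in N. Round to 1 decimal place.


Step 1: Momentum thrust = m_dot * Ve = 462.5 * 3331 = 1540587.5 N
Step 2: Pressure thrust = (Pe - Pa) * Ae = (29862 - 26220) * 1.17 = 4261.14 N
Step 3: Total thrust F = 1540587.5 + 4261.14 = 1544848.6 N

1544848.6


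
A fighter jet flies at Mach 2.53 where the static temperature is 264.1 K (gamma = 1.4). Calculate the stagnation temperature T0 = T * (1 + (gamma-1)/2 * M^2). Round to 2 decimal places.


Step 1: (gamma-1)/2 = 0.2
Step 2: M^2 = 6.4009
Step 3: 1 + 0.2 * 6.4009 = 2.28018
Step 4: T0 = 264.1 * 2.28018 = 602.20 K

602.20


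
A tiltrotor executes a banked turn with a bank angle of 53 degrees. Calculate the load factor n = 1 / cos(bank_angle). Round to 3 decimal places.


Step 1: Convert 53 degrees to radians = 0.925025
Step 2: cos(53 deg) = 0.601815
Step 3: n = 1 / 0.601815 = 1.662

1.662


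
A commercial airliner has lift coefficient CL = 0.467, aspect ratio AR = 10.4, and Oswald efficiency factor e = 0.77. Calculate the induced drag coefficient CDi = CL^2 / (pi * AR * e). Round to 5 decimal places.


Step 1: CL^2 = 0.467^2 = 0.218089
Step 2: pi * AR * e = 3.14159 * 10.4 * 0.77 = 25.157874
Step 3: CDi = 0.218089 / 25.157874 = 0.00867

0.00867


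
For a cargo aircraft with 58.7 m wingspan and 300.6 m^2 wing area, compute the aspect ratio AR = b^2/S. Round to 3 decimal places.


Step 1: b^2 = 58.7^2 = 3445.69
Step 2: AR = 3445.69 / 300.6 = 11.463

11.463


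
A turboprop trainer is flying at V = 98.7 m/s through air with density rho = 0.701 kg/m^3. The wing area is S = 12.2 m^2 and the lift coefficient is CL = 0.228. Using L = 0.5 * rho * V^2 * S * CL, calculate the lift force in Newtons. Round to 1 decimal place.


Step 1: Calculate dynamic pressure q = 0.5 * 0.701 * 98.7^2 = 0.5 * 0.701 * 9741.69 = 3414.4623 Pa
Step 2: Multiply by wing area and lift coefficient: L = 3414.4623 * 12.2 * 0.228
Step 3: L = 41656.4406 * 0.228 = 9497.7 N

9497.7


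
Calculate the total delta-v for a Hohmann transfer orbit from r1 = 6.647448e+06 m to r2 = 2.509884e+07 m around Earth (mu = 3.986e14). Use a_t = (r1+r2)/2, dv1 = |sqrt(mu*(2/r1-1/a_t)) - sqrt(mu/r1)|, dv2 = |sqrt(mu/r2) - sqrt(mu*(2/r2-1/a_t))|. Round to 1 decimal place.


Step 1: Transfer semi-major axis a_t = (6.647448e+06 + 2.509884e+07) / 2 = 1.587314e+07 m
Step 2: v1 (circular at r1) = sqrt(mu/r1) = 7743.57 m/s
Step 3: v_t1 = sqrt(mu*(2/r1 - 1/a_t)) = 9737.25 m/s
Step 4: dv1 = |9737.25 - 7743.57| = 1993.69 m/s
Step 5: v2 (circular at r2) = 3985.12 m/s, v_t2 = 2578.92 m/s
Step 6: dv2 = |3985.12 - 2578.92| = 1406.2 m/s
Step 7: Total delta-v = 1993.69 + 1406.2 = 3399.9 m/s

3399.9


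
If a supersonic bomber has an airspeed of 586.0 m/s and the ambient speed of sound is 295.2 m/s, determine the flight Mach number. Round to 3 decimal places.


Step 1: M = V / a = 586.0 / 295.2
Step 2: M = 1.985

1.985


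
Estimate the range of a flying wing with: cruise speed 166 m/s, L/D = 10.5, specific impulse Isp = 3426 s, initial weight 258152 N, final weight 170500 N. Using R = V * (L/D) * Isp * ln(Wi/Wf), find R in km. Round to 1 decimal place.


Step 1: Coefficient = V * (L/D) * Isp = 166 * 10.5 * 3426 = 5971518.0 m
Step 2: Wi/Wf = 258152 / 170500 = 1.514088
Step 3: ln(1.514088) = 0.414813
Step 4: R = 5971518.0 * 0.414813 = 2477064.9 m = 2477.1 km

2477.1


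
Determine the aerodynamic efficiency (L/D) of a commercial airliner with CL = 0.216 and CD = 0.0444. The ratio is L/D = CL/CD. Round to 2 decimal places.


Step 1: L/D = CL / CD = 0.216 / 0.0444
Step 2: L/D = 4.86

4.86


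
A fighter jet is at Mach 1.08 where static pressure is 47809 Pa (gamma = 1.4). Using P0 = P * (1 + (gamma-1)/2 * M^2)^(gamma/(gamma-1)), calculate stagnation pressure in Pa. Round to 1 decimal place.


Step 1: (gamma-1)/2 * M^2 = 0.2 * 1.1664 = 0.23328
Step 2: 1 + 0.23328 = 1.23328
Step 3: Exponent gamma/(gamma-1) = 3.5
Step 4: P0 = 47809 * 1.23328^3.5 = 99592.3 Pa

99592.3


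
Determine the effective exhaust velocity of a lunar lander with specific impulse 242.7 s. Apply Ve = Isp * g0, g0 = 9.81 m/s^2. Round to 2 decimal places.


Step 1: Ve = Isp * g0 = 242.7 * 9.81
Step 2: Ve = 2380.89 m/s

2380.89


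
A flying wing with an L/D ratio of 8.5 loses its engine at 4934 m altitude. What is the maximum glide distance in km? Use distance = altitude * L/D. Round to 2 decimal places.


Step 1: Glide distance = altitude * L/D = 4934 * 8.5 = 41939.0 m
Step 2: Convert to km: 41939.0 / 1000 = 41.94 km

41.94


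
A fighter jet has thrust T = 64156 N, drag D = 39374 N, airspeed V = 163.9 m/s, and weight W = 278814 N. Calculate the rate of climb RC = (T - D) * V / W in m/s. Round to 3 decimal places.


Step 1: Excess thrust = T - D = 64156 - 39374 = 24782 N
Step 2: Excess power = 24782 * 163.9 = 4061769.8 W
Step 3: RC = 4061769.8 / 278814 = 14.568 m/s

14.568


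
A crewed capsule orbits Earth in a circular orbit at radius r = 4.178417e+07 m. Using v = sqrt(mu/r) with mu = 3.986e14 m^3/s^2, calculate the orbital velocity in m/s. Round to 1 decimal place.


Step 1: mu / r = 3.986e14 / 4.178417e+07 = 9539497.8529
Step 2: v = sqrt(9539497.8529) = 3088.6 m/s

3088.6


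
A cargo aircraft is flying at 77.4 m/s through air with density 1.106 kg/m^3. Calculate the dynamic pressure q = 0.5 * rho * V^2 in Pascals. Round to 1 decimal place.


Step 1: V^2 = 77.4^2 = 5990.76
Step 2: q = 0.5 * 1.106 * 5990.76
Step 3: q = 3312.9 Pa

3312.9


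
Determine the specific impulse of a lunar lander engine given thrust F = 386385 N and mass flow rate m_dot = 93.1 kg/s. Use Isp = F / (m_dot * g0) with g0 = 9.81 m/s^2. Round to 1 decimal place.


Step 1: m_dot * g0 = 93.1 * 9.81 = 913.31
Step 2: Isp = 386385 / 913.31 = 423.1 s

423.1


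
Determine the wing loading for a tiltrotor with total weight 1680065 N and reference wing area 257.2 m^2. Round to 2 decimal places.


Step 1: Wing loading = W / S = 1680065 / 257.2
Step 2: Wing loading = 6532.13 N/m^2

6532.13


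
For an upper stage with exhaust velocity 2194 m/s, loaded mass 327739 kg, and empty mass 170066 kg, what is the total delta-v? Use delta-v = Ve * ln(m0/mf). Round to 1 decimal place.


Step 1: Mass ratio m0/mf = 327739 / 170066 = 1.927128
Step 2: ln(1.927128) = 0.656031
Step 3: delta-v = 2194 * 0.656031 = 1439.3 m/s

1439.3


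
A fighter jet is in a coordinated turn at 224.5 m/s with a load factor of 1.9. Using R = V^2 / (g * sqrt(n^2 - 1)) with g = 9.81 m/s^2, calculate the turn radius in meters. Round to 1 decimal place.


Step 1: V^2 = 224.5^2 = 50400.25
Step 2: n^2 - 1 = 1.9^2 - 1 = 2.61
Step 3: sqrt(2.61) = 1.615549
Step 4: R = 50400.25 / (9.81 * 1.615549) = 3180.1 m

3180.1


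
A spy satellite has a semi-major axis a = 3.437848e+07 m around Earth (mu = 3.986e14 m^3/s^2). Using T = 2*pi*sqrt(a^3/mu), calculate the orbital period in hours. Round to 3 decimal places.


Step 1: a^3 / mu = 4.063123e+22 / 3.986e14 = 1.019349e+08
Step 2: sqrt(1.019349e+08) = 10096.2794 s
Step 3: T = 2*pi * 10096.2794 = 63436.79 s
Step 4: T in hours = 63436.79 / 3600 = 17.621 hours

17.621


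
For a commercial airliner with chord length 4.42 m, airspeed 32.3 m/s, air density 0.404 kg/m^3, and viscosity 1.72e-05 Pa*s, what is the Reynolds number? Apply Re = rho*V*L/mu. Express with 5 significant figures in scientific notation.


Step 1: Numerator = rho * V * L = 0.404 * 32.3 * 4.42 = 57.677464
Step 2: Re = 57.677464 / 1.72e-05
Step 3: Re = 3.3533e+06

3.3533e+06


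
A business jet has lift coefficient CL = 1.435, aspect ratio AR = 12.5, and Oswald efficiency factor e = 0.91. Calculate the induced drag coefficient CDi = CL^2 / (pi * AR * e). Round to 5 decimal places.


Step 1: CL^2 = 1.435^2 = 2.059225
Step 2: pi * AR * e = 3.14159 * 12.5 * 0.91 = 35.735616
Step 3: CDi = 2.059225 / 35.735616 = 0.05762

0.05762


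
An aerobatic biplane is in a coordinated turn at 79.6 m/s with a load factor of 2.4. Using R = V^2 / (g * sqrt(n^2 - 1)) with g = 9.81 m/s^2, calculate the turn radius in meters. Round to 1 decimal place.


Step 1: V^2 = 79.6^2 = 6336.16
Step 2: n^2 - 1 = 2.4^2 - 1 = 4.76
Step 3: sqrt(4.76) = 2.181742
Step 4: R = 6336.16 / (9.81 * 2.181742) = 296.0 m

296.0


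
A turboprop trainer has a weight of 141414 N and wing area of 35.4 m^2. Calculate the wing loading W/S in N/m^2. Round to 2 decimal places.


Step 1: Wing loading = W / S = 141414 / 35.4
Step 2: Wing loading = 3994.75 N/m^2

3994.75


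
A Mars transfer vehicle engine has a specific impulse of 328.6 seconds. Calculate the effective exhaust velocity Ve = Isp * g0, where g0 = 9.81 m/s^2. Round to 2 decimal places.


Step 1: Ve = Isp * g0 = 328.6 * 9.81
Step 2: Ve = 3223.57 m/s

3223.57


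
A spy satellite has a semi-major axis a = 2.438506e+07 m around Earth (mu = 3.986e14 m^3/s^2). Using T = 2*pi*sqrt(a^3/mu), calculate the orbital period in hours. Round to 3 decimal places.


Step 1: a^3 / mu = 1.450012e+22 / 3.986e14 = 3.637761e+07
Step 2: sqrt(3.637761e+07) = 6031.3856 s
Step 3: T = 2*pi * 6031.3856 = 37896.31 s
Step 4: T in hours = 37896.31 / 3600 = 10.527 hours

10.527


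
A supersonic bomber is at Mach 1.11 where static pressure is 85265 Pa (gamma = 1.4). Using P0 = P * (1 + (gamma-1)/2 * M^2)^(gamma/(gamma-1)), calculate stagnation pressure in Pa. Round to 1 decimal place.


Step 1: (gamma-1)/2 * M^2 = 0.2 * 1.2321 = 0.24642
Step 2: 1 + 0.24642 = 1.24642
Step 3: Exponent gamma/(gamma-1) = 3.5
Step 4: P0 = 85265 * 1.24642^3.5 = 184330.1 Pa

184330.1


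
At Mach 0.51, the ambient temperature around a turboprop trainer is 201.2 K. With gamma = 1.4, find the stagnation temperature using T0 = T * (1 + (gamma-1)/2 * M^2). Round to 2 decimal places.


Step 1: (gamma-1)/2 = 0.2
Step 2: M^2 = 0.2601
Step 3: 1 + 0.2 * 0.2601 = 1.05202
Step 4: T0 = 201.2 * 1.05202 = 211.67 K

211.67


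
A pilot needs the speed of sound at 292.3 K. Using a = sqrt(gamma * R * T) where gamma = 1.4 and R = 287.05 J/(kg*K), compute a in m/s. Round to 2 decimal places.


Step 1: gamma * R * T = 1.4 * 287.05 * 292.3 = 117466.601
Step 2: a = sqrt(117466.601) = 342.73 m/s

342.73


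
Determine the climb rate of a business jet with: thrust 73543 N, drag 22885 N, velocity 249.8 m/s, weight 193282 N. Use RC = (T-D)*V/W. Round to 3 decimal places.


Step 1: Excess thrust = T - D = 73543 - 22885 = 50658 N
Step 2: Excess power = 50658 * 249.8 = 12654368.4 W
Step 3: RC = 12654368.4 / 193282 = 65.471 m/s

65.471


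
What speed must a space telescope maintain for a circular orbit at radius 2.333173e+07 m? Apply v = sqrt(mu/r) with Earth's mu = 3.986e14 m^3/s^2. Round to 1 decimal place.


Step 1: mu / r = 3.986e14 / 2.333173e+07 = 17084031.0598
Step 2: v = sqrt(17084031.0598) = 4133.3 m/s

4133.3


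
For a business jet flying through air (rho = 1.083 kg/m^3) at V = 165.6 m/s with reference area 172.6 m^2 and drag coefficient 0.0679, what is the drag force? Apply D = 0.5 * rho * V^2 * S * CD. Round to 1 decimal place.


Step 1: Dynamic pressure q = 0.5 * 1.083 * 165.6^2 = 14849.7494 Pa
Step 2: Drag D = q * S * CD = 14849.7494 * 172.6 * 0.0679
Step 3: D = 174032.2 N

174032.2


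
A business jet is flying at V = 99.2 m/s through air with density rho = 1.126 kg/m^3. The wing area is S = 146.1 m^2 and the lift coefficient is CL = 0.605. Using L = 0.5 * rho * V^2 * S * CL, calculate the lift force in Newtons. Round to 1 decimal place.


Step 1: Calculate dynamic pressure q = 0.5 * 1.126 * 99.2^2 = 0.5 * 1.126 * 9840.64 = 5540.2803 Pa
Step 2: Multiply by wing area and lift coefficient: L = 5540.2803 * 146.1 * 0.605
Step 3: L = 809434.9548 * 0.605 = 489708.1 N

489708.1


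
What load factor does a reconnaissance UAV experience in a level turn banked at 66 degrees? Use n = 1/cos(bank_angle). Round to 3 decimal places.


Step 1: Convert 66 degrees to radians = 1.151917
Step 2: cos(66 deg) = 0.406737
Step 3: n = 1 / 0.406737 = 2.459

2.459


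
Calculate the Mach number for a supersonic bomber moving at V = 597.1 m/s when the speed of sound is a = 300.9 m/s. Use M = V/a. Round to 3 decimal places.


Step 1: M = V / a = 597.1 / 300.9
Step 2: M = 1.984

1.984


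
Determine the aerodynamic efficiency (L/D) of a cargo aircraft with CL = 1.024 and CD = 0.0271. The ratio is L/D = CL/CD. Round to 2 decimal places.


Step 1: L/D = CL / CD = 1.024 / 0.0271
Step 2: L/D = 37.79

37.79


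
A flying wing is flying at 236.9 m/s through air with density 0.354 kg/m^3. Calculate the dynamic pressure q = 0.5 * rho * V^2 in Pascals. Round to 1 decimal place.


Step 1: V^2 = 236.9^2 = 56121.61
Step 2: q = 0.5 * 0.354 * 56121.61
Step 3: q = 9933.5 Pa

9933.5


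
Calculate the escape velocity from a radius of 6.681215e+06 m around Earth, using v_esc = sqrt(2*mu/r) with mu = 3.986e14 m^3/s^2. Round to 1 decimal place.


Step 1: 2*mu/r = 2 * 3.986e14 / 6.681215e+06 = 119319614.7707
Step 2: v_esc = sqrt(119319614.7707) = 10923.4 m/s

10923.4


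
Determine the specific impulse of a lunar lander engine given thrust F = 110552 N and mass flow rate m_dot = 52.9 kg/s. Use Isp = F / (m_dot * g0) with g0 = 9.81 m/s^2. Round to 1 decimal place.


Step 1: m_dot * g0 = 52.9 * 9.81 = 518.95
Step 2: Isp = 110552 / 518.95 = 213.0 s

213.0


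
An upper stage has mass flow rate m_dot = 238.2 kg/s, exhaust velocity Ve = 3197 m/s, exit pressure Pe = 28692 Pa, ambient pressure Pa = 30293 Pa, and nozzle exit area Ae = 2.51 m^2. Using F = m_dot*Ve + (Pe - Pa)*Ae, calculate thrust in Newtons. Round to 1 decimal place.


Step 1: Momentum thrust = m_dot * Ve = 238.2 * 3197 = 761525.4 N
Step 2: Pressure thrust = (Pe - Pa) * Ae = (28692 - 30293) * 2.51 = -4018.51 N
Step 3: Total thrust F = 761525.4 + -4018.51 = 757506.9 N

757506.9


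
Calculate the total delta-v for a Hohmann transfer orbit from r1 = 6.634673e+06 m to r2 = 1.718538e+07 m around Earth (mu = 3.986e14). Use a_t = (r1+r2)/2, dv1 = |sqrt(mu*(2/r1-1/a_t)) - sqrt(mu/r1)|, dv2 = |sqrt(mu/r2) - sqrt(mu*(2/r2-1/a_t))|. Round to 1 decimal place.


Step 1: Transfer semi-major axis a_t = (6.634673e+06 + 1.718538e+07) / 2 = 1.191003e+07 m
Step 2: v1 (circular at r1) = sqrt(mu/r1) = 7751.02 m/s
Step 3: v_t1 = sqrt(mu*(2/r1 - 1/a_t)) = 9310.69 m/s
Step 4: dv1 = |9310.69 - 7751.02| = 1559.67 m/s
Step 5: v2 (circular at r2) = 4816.03 m/s, v_t2 = 3594.53 m/s
Step 6: dv2 = |4816.03 - 3594.53| = 1221.5 m/s
Step 7: Total delta-v = 1559.67 + 1221.5 = 2781.2 m/s

2781.2


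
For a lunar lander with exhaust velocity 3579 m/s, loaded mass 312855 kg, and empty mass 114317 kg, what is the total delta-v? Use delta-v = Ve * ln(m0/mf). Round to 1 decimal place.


Step 1: Mass ratio m0/mf = 312855 / 114317 = 2.736732
Step 2: ln(2.736732) = 1.006765
Step 3: delta-v = 3579 * 1.006765 = 3603.2 m/s

3603.2


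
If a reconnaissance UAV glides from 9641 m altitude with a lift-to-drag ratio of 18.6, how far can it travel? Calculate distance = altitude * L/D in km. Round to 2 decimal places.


Step 1: Glide distance = altitude * L/D = 9641 * 18.6 = 179322.6 m
Step 2: Convert to km: 179322.6 / 1000 = 179.32 km

179.32


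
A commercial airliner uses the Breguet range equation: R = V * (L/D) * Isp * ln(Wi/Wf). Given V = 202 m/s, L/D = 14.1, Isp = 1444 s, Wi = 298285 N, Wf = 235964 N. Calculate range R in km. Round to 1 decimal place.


Step 1: Coefficient = V * (L/D) * Isp = 202 * 14.1 * 1444 = 4112800.8 m
Step 2: Wi/Wf = 298285 / 235964 = 1.264112
Step 3: ln(1.264112) = 0.23437
Step 4: R = 4112800.8 * 0.23437 = 963917.8 m = 963.9 km

963.9


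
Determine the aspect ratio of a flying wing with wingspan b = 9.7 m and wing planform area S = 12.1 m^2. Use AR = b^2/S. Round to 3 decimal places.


Step 1: b^2 = 9.7^2 = 94.09
Step 2: AR = 94.09 / 12.1 = 7.776

7.776


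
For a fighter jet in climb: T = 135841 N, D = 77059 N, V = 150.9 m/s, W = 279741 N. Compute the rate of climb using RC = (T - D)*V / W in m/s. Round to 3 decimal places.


Step 1: Excess thrust = T - D = 135841 - 77059 = 58782 N
Step 2: Excess power = 58782 * 150.9 = 8870203.8 W
Step 3: RC = 8870203.8 / 279741 = 31.709 m/s

31.709


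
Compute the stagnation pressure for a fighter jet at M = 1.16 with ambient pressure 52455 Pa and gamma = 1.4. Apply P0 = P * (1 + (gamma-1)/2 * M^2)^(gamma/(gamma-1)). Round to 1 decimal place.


Step 1: (gamma-1)/2 * M^2 = 0.2 * 1.3456 = 0.26912
Step 2: 1 + 0.26912 = 1.26912
Step 3: Exponent gamma/(gamma-1) = 3.5
Step 4: P0 = 52455 * 1.26912^3.5 = 120794.3 Pa

120794.3


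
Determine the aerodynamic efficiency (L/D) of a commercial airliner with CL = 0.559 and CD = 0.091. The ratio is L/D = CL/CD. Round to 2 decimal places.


Step 1: L/D = CL / CD = 0.559 / 0.091
Step 2: L/D = 6.14

6.14


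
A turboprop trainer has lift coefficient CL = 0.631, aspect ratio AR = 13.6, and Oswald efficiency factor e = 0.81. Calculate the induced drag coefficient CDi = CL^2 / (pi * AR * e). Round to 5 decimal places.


Step 1: CL^2 = 0.631^2 = 0.398161
Step 2: pi * AR * e = 3.14159 * 13.6 * 0.81 = 34.607785
Step 3: CDi = 0.398161 / 34.607785 = 0.01150

0.01150


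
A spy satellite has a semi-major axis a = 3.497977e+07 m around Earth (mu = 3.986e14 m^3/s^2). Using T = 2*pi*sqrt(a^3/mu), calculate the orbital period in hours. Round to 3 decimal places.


Step 1: a^3 / mu = 4.280070e+22 / 3.986e14 = 1.073776e+08
Step 2: sqrt(1.073776e+08) = 10362.3147 s
Step 3: T = 2*pi * 10362.3147 = 65108.34 s
Step 4: T in hours = 65108.34 / 3600 = 18.086 hours

18.086


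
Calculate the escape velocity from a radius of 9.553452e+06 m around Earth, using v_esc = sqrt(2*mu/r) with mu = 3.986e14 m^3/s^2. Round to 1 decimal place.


Step 1: 2*mu/r = 2 * 3.986e14 / 9.553452e+06 = 83446276.8013
Step 2: v_esc = sqrt(83446276.8013) = 9134.9 m/s

9134.9


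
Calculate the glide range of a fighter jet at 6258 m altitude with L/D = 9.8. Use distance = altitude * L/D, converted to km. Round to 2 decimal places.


Step 1: Glide distance = altitude * L/D = 6258 * 9.8 = 61328.4 m
Step 2: Convert to km: 61328.4 / 1000 = 61.33 km

61.33


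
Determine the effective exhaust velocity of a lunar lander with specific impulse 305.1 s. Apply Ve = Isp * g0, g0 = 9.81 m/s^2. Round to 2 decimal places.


Step 1: Ve = Isp * g0 = 305.1 * 9.81
Step 2: Ve = 2993.03 m/s

2993.03


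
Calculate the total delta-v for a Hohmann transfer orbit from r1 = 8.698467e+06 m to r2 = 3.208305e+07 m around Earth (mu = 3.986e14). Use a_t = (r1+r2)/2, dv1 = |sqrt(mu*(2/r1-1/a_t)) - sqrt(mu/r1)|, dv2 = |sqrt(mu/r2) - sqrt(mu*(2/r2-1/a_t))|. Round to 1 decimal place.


Step 1: Transfer semi-major axis a_t = (8.698467e+06 + 3.208305e+07) / 2 = 2.039076e+07 m
Step 2: v1 (circular at r1) = sqrt(mu/r1) = 6769.35 m/s
Step 3: v_t1 = sqrt(mu*(2/r1 - 1/a_t)) = 8491.19 m/s
Step 4: dv1 = |8491.19 - 6769.35| = 1721.83 m/s
Step 5: v2 (circular at r2) = 3524.77 m/s, v_t2 = 2302.16 m/s
Step 6: dv2 = |3524.77 - 2302.16| = 1222.61 m/s
Step 7: Total delta-v = 1721.83 + 1222.61 = 2944.4 m/s

2944.4


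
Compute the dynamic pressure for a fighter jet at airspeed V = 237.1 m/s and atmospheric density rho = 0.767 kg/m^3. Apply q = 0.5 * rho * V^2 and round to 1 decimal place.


Step 1: V^2 = 237.1^2 = 56216.41
Step 2: q = 0.5 * 0.767 * 56216.41
Step 3: q = 21559.0 Pa

21559.0


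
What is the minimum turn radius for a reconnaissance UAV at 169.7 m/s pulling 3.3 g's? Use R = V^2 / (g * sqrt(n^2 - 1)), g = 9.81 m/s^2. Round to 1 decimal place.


Step 1: V^2 = 169.7^2 = 28798.09
Step 2: n^2 - 1 = 3.3^2 - 1 = 9.89
Step 3: sqrt(9.89) = 3.144837
Step 4: R = 28798.09 / (9.81 * 3.144837) = 933.5 m

933.5


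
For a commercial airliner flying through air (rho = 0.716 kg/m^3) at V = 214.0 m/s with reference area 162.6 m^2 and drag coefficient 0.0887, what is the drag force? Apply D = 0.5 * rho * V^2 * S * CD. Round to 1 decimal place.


Step 1: Dynamic pressure q = 0.5 * 0.716 * 214.0^2 = 16394.968 Pa
Step 2: Drag D = q * S * CD = 16394.968 * 162.6 * 0.0887
Step 3: D = 236458.4 N

236458.4


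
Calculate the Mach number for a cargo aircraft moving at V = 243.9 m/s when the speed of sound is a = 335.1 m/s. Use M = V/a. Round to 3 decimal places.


Step 1: M = V / a = 243.9 / 335.1
Step 2: M = 0.728

0.728


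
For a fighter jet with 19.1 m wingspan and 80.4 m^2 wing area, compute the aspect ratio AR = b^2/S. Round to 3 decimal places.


Step 1: b^2 = 19.1^2 = 364.81
Step 2: AR = 364.81 / 80.4 = 4.537

4.537


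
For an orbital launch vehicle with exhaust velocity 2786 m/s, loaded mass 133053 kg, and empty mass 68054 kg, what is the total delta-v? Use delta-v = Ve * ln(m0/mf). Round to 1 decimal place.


Step 1: Mass ratio m0/mf = 133053 / 68054 = 1.955109
Step 2: ln(1.955109) = 0.670446
Step 3: delta-v = 2786 * 0.670446 = 1867.9 m/s

1867.9


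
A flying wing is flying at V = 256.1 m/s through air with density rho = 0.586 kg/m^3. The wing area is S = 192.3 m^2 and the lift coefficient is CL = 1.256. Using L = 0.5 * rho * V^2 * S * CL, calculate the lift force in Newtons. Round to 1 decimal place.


Step 1: Calculate dynamic pressure q = 0.5 * 0.586 * 256.1^2 = 0.5 * 0.586 * 65587.21 = 19217.0525 Pa
Step 2: Multiply by wing area and lift coefficient: L = 19217.0525 * 192.3 * 1.256
Step 3: L = 3695439.2015 * 1.256 = 4641471.6 N

4641471.6


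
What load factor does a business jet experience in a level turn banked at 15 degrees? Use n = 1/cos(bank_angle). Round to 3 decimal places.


Step 1: Convert 15 degrees to radians = 0.261799
Step 2: cos(15 deg) = 0.965926
Step 3: n = 1 / 0.965926 = 1.035

1.035


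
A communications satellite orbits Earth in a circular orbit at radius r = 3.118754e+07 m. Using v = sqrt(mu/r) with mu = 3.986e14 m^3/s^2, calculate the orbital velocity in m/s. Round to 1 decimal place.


Step 1: mu / r = 3.986e14 / 3.118754e+07 = 12780745.1309
Step 2: v = sqrt(12780745.1309) = 3575.0 m/s

3575.0


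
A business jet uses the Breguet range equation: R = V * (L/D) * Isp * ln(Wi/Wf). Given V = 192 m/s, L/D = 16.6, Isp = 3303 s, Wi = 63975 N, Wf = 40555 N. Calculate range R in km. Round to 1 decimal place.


Step 1: Coefficient = V * (L/D) * Isp = 192 * 16.6 * 3303 = 10527321.6 m
Step 2: Wi/Wf = 63975 / 40555 = 1.577487
Step 3: ln(1.577487) = 0.455833
Step 4: R = 10527321.6 * 0.455833 = 4798703.8 m = 4798.7 km

4798.7


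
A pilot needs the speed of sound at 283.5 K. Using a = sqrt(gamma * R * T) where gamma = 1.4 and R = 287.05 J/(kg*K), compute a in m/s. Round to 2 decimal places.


Step 1: gamma * R * T = 1.4 * 287.05 * 283.5 = 113930.145
Step 2: a = sqrt(113930.145) = 337.54 m/s

337.54


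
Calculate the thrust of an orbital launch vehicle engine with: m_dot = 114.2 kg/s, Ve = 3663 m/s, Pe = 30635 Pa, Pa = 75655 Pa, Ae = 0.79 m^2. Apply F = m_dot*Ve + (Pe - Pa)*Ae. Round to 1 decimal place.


Step 1: Momentum thrust = m_dot * Ve = 114.2 * 3663 = 418314.6 N
Step 2: Pressure thrust = (Pe - Pa) * Ae = (30635 - 75655) * 0.79 = -35565.80 N
Step 3: Total thrust F = 418314.6 + -35565.80 = 382748.8 N

382748.8
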